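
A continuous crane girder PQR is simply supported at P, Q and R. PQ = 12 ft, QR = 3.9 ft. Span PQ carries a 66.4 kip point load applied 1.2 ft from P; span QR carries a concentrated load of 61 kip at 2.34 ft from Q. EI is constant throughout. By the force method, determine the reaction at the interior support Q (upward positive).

Take M_Q as the redundant. Released structure: two simple spans PQ and QR with a hinge at Q.
Discontinuity in slope at Q on the released structure — sum the simple-span end rotations:
  span PQ: point load 66.4 at a = 1.2: Pab(L + a)/(6LEI) = 157.8/EI
  span QR: point load 61 at a = 2.34: Pab(L + b)/(6LEI) = 51.96/EI
  relative rotation θ_0 = (157.8 + 51.96)/EI = 209.7/EI
A unit hogging moment at Q produces rotation L₁/(3EI) + L₂/(3EI) = 5.3/EI.
Compatibility: M_Q·(L₁+L₂)/(3EI) = θ_0, giving M_Q = 39.57 kip·ft (hogging).
Span PQ, ΣM about P with M_Q applied at Q: R_Q^{PQ}·12 = 79.68 + 39.57, so R_Q^{PQ} = 9.938 kip and R_P = 66.4 − 9.938 = 56.46 kip.
Span QR, ΣM about R: R_Q^{QR}·3.9 = 95.16 + 39.57, so R_Q^{QR} = 34.55 kip and R_R = 61 − 34.55 = 26.45 kip.
R_Q = 9.938 + 34.55 = 44.48 kip.

R_Q = 44.48 kip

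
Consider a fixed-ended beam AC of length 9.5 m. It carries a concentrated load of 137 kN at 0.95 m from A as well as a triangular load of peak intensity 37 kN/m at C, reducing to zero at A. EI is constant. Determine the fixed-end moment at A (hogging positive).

M_A = 216.7 kN·m

Release both end moments; the primary structure is a simply-supported span AC with redundants M_A and M_C.
Simple-span end rotations at A and C under the given loads:
  at A: point load 137 at a = 0.95: Pab(L + b)/(6LEI) = 352.4/EI
  at C: point load 137 at a = 0.95: Pab(L + a)/(6LEI) = 204/EI
  at A: triangular load, peak 37: 7w₀L³/(360EI) = 616.8/EI
  at C: triangular load, peak 37: w₀L³/(45EI) = 705/EI
  θ_A0 = 969.2/EI,  θ_C0 = 909/EI
Flexibility coefficients: a unit moment at one end gives L/(3EI) there and L/(6EI) at the far end, so f₁₁ = f₂₂ = 3.167/EI and f₁₂ = f₂₁ = 1.583/EI.
Compatibility — zero rotation at each built-in end:
  3.167 M_A + 1.583 M_C = 969.2
  1.583 M_A + 3.167 M_C = 909
Solving the pair gives M_A = 216.7 kN·m and M_C = 178.7 kN·m (hogging).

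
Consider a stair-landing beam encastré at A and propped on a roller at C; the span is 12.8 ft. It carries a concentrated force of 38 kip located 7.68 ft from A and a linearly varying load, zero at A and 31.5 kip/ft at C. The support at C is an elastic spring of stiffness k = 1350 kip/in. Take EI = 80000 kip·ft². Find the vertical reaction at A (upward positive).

R_A = 113.2 kip

Remove the prop at C; the released (primary) structure is a cantilever built in at A.
Primary-structure tip deflection at C by superposition:
  point load 38 at a = 7.68: Pa²(3L − a)/(6EI) = 11476/EI
  triangular load, peak 31.5 at the free end: 11w₀L⁴/(120EI) = 77511/EI
  δ_0 = 88986/EI
Flexibility coefficient — unit upward force at C: δ_{CC} = L³/(3EI) = 699.1/EI.
With EI = 80000 kip·ft²: δ_0 = 1.1123 ft and δ_{CC} = 0.008738 ft/kip.
Compatibility — the spring shortens by R_C/k under the reaction it provides: δ_0 − R_C·δ_{CC} = R_C/k. With 1/k = 1/(1350×12) ft/kip = 0.000062 ft/kip, R_C = δ_0 / (δ_{CC} + 1/k) = 1.1123 / (0.008738 + 0.000062) = 126.4 kip.
Vertical equilibrium: R_A = ΣP − R_C = 239.6 − 126.4 = 113.2 kip.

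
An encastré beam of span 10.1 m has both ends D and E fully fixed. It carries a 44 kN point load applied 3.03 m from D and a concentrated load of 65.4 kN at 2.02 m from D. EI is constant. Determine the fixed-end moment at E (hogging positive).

Take the two fixed-end moments M_D, M_E as redundants; the released structure is the simple span DE.
End rotations of the released simple span under the applied load (×1/EI):
  at D: point load 44 at a = 3.03: Pab(L + b)/(6LEI) = 267.1/EI
  at E: point load 44 at a = 3.03: Pab(L + a)/(6LEI) = 204.2/EI
  at D: point load 65.4 at a = 2.02: Pab(L + b)/(6LEI) = 320.2/EI
  at E: point load 65.4 at a = 2.02: Pab(L + a)/(6LEI) = 213.5/EI
  θ_D0 = 587.3/EI,  θ_E0 = 417.7/EI
Flexibility coefficients: a unit moment at one end gives L/(3EI) there and L/(6EI) at the far end, so f₁₁ = f₂₂ = 3.367/EI and f₁₂ = f₂₁ = 1.683/EI.
Compatibility — zero rotation at each built-in end:
  3.367 M_D + 1.683 M_E = 587.3
  1.683 M_D + 3.367 M_E = 417.7
Solving the pair gives M_D = 149.9 kN·m and M_E = 49.13 kN·m (hogging).

M_E = 49.13 kN·m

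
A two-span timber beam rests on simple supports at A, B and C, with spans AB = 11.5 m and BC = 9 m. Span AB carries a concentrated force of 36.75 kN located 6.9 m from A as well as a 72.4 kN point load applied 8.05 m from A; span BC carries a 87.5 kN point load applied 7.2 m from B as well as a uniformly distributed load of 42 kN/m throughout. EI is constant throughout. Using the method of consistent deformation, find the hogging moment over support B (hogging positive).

Release continuity at B by inserting a hinge; the redundant is the internal moment M_B. The primary structure is two simply-supported spans AB and BC.
End slopes at the hinge B, treating each span as simply supported:
  span AB: point load 36.75 at a = 6.9: Pab(L + a)/(6LEI) = 311.1/EI
  span AB: point load 72.4 at a = 8.05: Pab(L + a)/(6LEI) = 569.7/EI
  span BC: point load 87.5 at a = 7.2: Pab(L + b)/(6LEI) = 226.8/EI
  span BC: UDL 42: wL³/(24EI) = 1276/EI
  relative rotation θ_0 = (880.8 + 1503)/EI = 2383/EI
A unit hogging moment at B produces rotation L₁/(3EI) + L₂/(3EI) = 6.833/EI.
Compatibility: M_B·(L₁+L₂)/(3EI) = θ_0, giving M_B = 348.8 kN·m (hogging).

M_B = 348.8 kN·m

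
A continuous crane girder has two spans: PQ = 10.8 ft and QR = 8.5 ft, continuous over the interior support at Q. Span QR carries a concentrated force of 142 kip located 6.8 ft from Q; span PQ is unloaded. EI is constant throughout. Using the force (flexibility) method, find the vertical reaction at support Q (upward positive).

Insert a hinge at Q; M_Q is the redundant, and each span becomes simply supported.
Rotations at Q on the released spans (each span's end-slope, ×1/EI):
  span QR: point load 142 at a = 6.8: Pab(L + b)/(6LEI) = 328.3/EI
  relative rotation θ_0 = (0 + 328.3)/EI = 328.3/EI
A unit hogging moment at Q produces rotation L₁/(3EI) + L₂/(3EI) = 6.433/EI.
Slope continuity at Q: θ_0 = M_Q·6.433/EI, so M_Q = 328.3/6.433 = 51.03 kip·ft (hogging).
Span PQ, ΣM about P with M_Q applied at Q: R_Q^{PQ}·10.8 = 0 + 51.03, so R_Q^{PQ} = 4.725 kip and R_P = 0 − 4.725 = -4.725 kip.
Span QR, ΣM about R: R_Q^{QR}·8.5 = 241.4 + 51.03, so R_Q^{QR} = 34.4 kip and R_R = 142 − 34.4 = 107.6 kip.
R_Q = 4.725 + 34.4 = 39.13 kip.

R_Q = 39.13 kip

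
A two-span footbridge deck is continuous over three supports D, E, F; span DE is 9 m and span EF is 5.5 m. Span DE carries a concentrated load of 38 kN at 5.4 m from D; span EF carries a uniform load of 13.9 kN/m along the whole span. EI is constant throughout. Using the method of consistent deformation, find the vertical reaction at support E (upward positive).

R_E = 78.8 kN

Release continuity at E by inserting a hinge; the redundant is the internal moment M_E. The primary structure is two simply-supported spans DE and EF.
End slopes at the hinge E, treating each span as simply supported:
  span DE: point load 38 at a = 5.4: Pab(L + a)/(6LEI) = 197/EI
  span EF: UDL 13.9: wL³/(24EI) = 96.36/EI
  relative rotation θ_0 = (197 + 96.36)/EI = 293.4/EI
A unit hogging moment at E produces rotation L₁/(3EI) + L₂/(3EI) = 4.833/EI.
Compatibility: M_E·(L₁+L₂)/(3EI) = θ_0, giving M_E = 60.69 kN·m (hogging).
Span DE, ΣM about D with M_E applied at E: R_E^{DE}·9 = 205.2 + 60.69, so R_E^{DE} = 29.54 kN and R_D = 38 − 29.54 = 8.456 kN.
Span EF, ΣM about F: R_E^{EF}·5.5 = 210.2 + 60.69, so R_E^{EF} = 49.26 kN and R_F = 76.45 − 49.26 = 27.19 kN.
R_E = 29.54 + 49.26 = 78.8 kN.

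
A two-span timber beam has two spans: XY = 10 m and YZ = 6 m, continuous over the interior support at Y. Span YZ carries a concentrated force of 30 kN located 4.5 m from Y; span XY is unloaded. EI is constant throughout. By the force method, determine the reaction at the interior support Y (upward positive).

R_Y = 9.609 kN

Insert a hinge at Y; M_Y is the redundant, and each span becomes simply supported.
Discontinuity in slope at Y on the released structure — sum the simple-span end rotations:
  span YZ: point load 30 at a = 4.5: Pab(L + b)/(6LEI) = 42.19/EI
  relative rotation θ_0 = (0 + 42.19)/EI = 42.19/EI
A unit hogging moment at Y produces rotation L₁/(3EI) + L₂/(3EI) = 5.333/EI.
Slope continuity at Y: θ_0 = M_Y·5.333/EI, so M_Y = 42.19/5.333 = 7.91 kN·m (hogging).
Span XY, ΣM about X with M_Y applied at Y: R_Y^{XY}·10 = 0 + 7.91, so R_Y^{XY} = 0.791 kN and R_X = 0 − 0.791 = -0.791 kN.
Span YZ, ΣM about Z: R_Y^{YZ}·6 = 45 + 7.91, so R_Y^{YZ} = 8.818 kN and R_Z = 30 − 8.818 = 21.18 kN.
R_Y = 0.791 + 8.818 = 9.609 kN.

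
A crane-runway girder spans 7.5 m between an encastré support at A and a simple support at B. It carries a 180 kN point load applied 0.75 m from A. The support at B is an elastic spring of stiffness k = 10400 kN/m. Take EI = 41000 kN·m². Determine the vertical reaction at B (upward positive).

Remove the prop at B; the released (primary) structure is a cantilever built in at A.
Primary-structure tip deflection at B by superposition:
  point load 180 at a = 0.75: Pa²(3L − a)/(6EI) = 367/EI
Flexibility coefficient — unit upward force at B: δ_{BB} = L³/(3EI) = 140.6/EI.
With EI = 41000 kN·m²: δ_0 = 0.008952 m and δ_{BB} = 0.00343 m/kN.
Compatibility — the spring shortens by R_B/k under the reaction it provides: δ_0 − R_B·δ_{BB} = R_B/k. With 1/k = 0.000096 m/kN, R_B = δ_0 / (δ_{BB} + 1/k) = 0.008952 / (0.00343 + 0.000096) = 2.539 kN.

R_B = 2.539 kN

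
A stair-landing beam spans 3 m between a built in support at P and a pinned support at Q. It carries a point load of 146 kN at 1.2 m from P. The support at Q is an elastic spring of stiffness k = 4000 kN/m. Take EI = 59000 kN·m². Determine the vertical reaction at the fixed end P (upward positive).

Choose R_Q as the redundant. The primary structure is the cantilever fixed at P.
Downward deflection at the released point Q due to the loads:
  point load 146 at a = 1.2: Pa²(3L − a)/(6EI) = 273.3/EI
Tip deflection under a unit load at Q: L³/(3EI) = 9/EI.
With EI = 59000 kN·m²: δ_0 = 0.004632 m and δ_{QQ} = 0.000153 m/kN.
Compatibility — the spring shortens by R_Q/k under the reaction it provides: δ_0 − R_Q·δ_{QQ} = R_Q/k. With 1/k = 0.00025 m/kN, R_Q = δ_0 / (δ_{QQ} + 1/k) = 0.004632 / (0.000153 + 0.00025) = 11.51 kN.
Vertical equilibrium: R_P = ΣP − R_Q = 146 − 11.51 = 134.5 kN.

R_P = 134.5 kN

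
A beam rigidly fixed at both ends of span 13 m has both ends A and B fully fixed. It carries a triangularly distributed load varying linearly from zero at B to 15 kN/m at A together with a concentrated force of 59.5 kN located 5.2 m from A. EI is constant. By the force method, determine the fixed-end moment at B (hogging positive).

Take the two fixed-end moments M_A, M_B as redundants; the released structure is the simple span AB.
End rotations of the released simple span under the applied load (×1/EI):
  at A: triangular load, peak 15: w₀L³/(45EI) = 732.3/EI
  at B: triangular load, peak 15: 7w₀L³/(360EI) = 640.8/EI
  at A: point load 59.5 at a = 5.2: Pab(L + b)/(6LEI) = 643.6/EI
  at B: point load 59.5 at a = 5.2: Pab(L + a)/(6LEI) = 563.1/EI
  θ_A0 = 1376/EI,  θ_B0 = 1204/EI
Flexibility coefficients: a unit moment at one end gives L/(3EI) there and L/(6EI) at the far end, so f₁₁ = f₂₂ = 4.333/EI and f₁₂ = f₂₁ = 2.167/EI.
Compatibility — zero rotation at each built-in end:
  4.333 M_A + 2.167 M_B = 1376
  2.167 M_A + 4.333 M_B = 1204
Solving the pair gives M_A = 238.1 kN·m and M_B = 158.8 kN·m (hogging).

M_B = 158.8 kN·m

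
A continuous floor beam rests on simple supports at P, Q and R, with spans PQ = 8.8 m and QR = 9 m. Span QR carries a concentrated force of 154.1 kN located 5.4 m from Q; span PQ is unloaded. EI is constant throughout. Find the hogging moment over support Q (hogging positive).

M_Q = 117.8 kN·m

Release continuity at Q by inserting a hinge; the redundant is the internal moment M_Q. The primary structure is two simply-supported spans PQ and QR.
Discontinuity in slope at Q on the released structure — sum the simple-span end rotations:
  span QR: point load 154.1 at a = 5.4: Pab(L + b)/(6LEI) = 699/EI
  relative rotation θ_0 = (0 + 699)/EI = 699/EI
A unit hogging moment at Q produces rotation L₁/(3EI) + L₂/(3EI) = 5.933/EI.
Slope continuity at Q: θ_0 = M_Q·5.933/EI, so M_Q = 699/5.933 = 117.8 kN·m (hogging).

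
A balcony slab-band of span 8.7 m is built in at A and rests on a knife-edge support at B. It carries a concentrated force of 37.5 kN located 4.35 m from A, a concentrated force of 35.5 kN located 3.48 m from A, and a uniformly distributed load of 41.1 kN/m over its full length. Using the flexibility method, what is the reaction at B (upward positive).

R_B = 153.2 kN

Take the reaction at B as the redundant and release it; the primary structure is a cantilever fixed at A.
Free-end deflection of the primary structure under the applied loading (downward +):
  point load 37.5 at a = 4.35: Pa²(3L − a)/(6EI) = 2572/EI
  point load 35.5 at a = 3.48: Pa²(3L − a)/(6EI) = 1621/EI
  UDL 41.1: wL⁴/(8EI) = 29433/EI
  δ_0 = 33626/EI
Tip deflection under a unit load at B: L³/(3EI) = 219.5/EI.
The prop prevents deflection at B: R_B = δ_0/δ_{BB} = 33626/219.5 = 153.2 kN.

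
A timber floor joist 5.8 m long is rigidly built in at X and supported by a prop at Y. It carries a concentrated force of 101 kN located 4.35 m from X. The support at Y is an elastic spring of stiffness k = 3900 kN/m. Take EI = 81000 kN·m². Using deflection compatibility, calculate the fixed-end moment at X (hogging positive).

M_X = 158.4 kN·m

Release the roller at Y. Primary structure: cantilever fixed at X.
Primary-structure tip deflection at Y by superposition:
  point load 101 at a = 4.35: Pa²(3L − a)/(6EI) = 4157/EI
Tip deflection under a unit load at Y: L³/(3EI) = 65.04/EI.
With EI = 81000 kN·m²: δ_0 = 0.051319 m and δ_{YY} = 0.000803 m/kN.
Compatibility — the spring shortens by R_Y/k under the reaction it provides: δ_0 − R_Y·δ_{YY} = R_Y/k. With 1/k = 0.000256 m/kN, R_Y = δ_0 / (δ_{YY} + 1/k) = 0.051319 / (0.000803 + 0.000256) = 48.44 kN.
Moment equilibrium about X: M_X = Σ(load moments about X) − R_Y·L = 439.4 − 48.44×5.8 = 158.4 kN·m.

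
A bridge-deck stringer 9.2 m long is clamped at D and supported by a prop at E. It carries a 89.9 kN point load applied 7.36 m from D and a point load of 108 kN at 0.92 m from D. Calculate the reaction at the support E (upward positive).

Choose R_E as the redundant. The primary structure is the cantilever fixed at D.
Free-end deflection of the primary structure under the applied loading (downward +):
  point load 89.9 at a = 7.36: Pa²(3L − a)/(6EI) = 16428/EI
  point load 108 at a = 0.92: Pa²(3L − a)/(6EI) = 406.5/EI
  δ_0 = 16834/EI
Tip deflection under a unit load at E: L³/(3EI) = 259.6/EI.
Compatibility at E: δ_0 − R_E·δ_{EE} = 0, so R_E = 16834/259.6 = 64.86 kN.

R_E = 64.86 kN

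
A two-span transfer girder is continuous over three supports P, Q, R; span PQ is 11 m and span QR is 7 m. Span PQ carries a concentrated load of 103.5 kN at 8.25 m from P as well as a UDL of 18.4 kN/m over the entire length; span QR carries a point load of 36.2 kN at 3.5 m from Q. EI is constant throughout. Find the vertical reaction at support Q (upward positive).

R_Q = 267.7 kN

Release continuity at Q by inserting a hinge; the redundant is the internal moment M_Q. The primary structure is two simply-supported spans PQ and QR.
Rotations at Q on the released spans (each span's end-slope, ×1/EI):
  span PQ: point load 103.5 at a = 8.25: Pab(L + a)/(6LEI) = 684.9/EI
  span PQ: UDL 18.4: wL³/(24EI) = 1020/EI
  span QR: point load 36.2 at a = 3.5: Pab(L + b)/(6LEI) = 110.9/EI
  relative rotation θ_0 = (1705 + 110.9)/EI = 1816/EI
A unit hogging moment at Q produces rotation L₁/(3EI) + L₂/(3EI) = 6/EI.
Compatibility: M_Q·(L₁+L₂)/(3EI) = θ_0, giving M_Q = 302.7 kN·m (hogging).
Span PQ, ΣM about P with M_Q applied at Q: R_Q^{PQ}·11 = 1967 + 302.7, so R_Q^{PQ} = 206.3 kN and R_P = 305.9 − 206.3 = 99.56 kN.
Span QR, ΣM about R: R_Q^{QR}·7 = 126.7 + 302.7, so R_Q^{QR} = 61.34 kN and R_R = 36.2 − 61.34 = -25.14 kN.
R_Q = 206.3 + 61.34 = 267.7 kN.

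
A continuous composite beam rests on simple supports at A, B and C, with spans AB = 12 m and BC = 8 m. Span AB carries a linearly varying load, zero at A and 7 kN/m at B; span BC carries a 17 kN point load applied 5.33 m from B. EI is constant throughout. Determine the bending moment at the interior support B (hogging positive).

Take M_B as the redundant. Released structure: two simple spans AB and BC with a hinge at B.
Rotations at B on the released spans (each span's end-slope, ×1/EI):
  span AB: triangular load, peak 7: w₀L³/(45EI) = 268.8/EI
  span BC: point load 17 at a = 5.33: Pab(L + b)/(6LEI) = 53.78/EI
  relative rotation θ_0 = (268.8 + 53.78)/EI = 322.6/EI
A unit hogging moment at B produces rotation L₁/(3EI) + L₂/(3EI) = 6.667/EI.
Compatibility: M_B·(L₁+L₂)/(3EI) = θ_0, giving M_B = 48.39 kN·m (hogging).

M_B = 48.39 kN·m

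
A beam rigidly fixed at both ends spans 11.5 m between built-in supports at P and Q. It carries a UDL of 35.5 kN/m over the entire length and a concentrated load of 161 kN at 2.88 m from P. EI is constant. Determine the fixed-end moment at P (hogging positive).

Release both end moments; the primary structure is a simply-supported span PQ with redundants M_P and M_Q.
Simple-span end rotations at P and Q under the given loads:
  at P: UDL 35.5: wL³/(24EI) = 2250/EI
  at Q: UDL 35.5: wL³/(24EI) = 2250/EI
  at P: point load 161 at a = 2.88: Pab(L + b)/(6LEI) = 1165/EI
  at Q: point load 161 at a = 2.88: Pab(L + a)/(6LEI) = 833/EI
  θ_P0 = 3415/EI,  θ_Q0 = 3083/EI
Flexibility coefficients: a unit moment at one end gives L/(3EI) there and L/(6EI) at the far end, so f₁₁ = f₂₂ = 3.833/EI and f₁₂ = f₂₁ = 1.917/EI.
Compatibility — zero rotation at each built-in end:
  3.833 M_P + 1.917 M_Q = 3415
  1.917 M_P + 3.833 M_Q = 3083
Solving the pair gives M_P = 651.8 kN·m and M_Q = 478.3 kN·m (hogging).

M_P = 651.8 kN·m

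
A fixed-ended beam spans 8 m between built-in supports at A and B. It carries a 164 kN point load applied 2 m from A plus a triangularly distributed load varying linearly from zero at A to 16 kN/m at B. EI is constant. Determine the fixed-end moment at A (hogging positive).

Take the two fixed-end moments M_A, M_B as redundants; the released structure is the simple span AB.
On the primary (simply-supported) span, the end slopes from the loading are:
  at A: point load 164 at a = 2: Pab(L + b)/(6LEI) = 574/EI
  at B: point load 164 at a = 2: Pab(L + a)/(6LEI) = 410/EI
  at A: triangular load, peak 16: 7w₀L³/(360EI) = 159.3/EI
  at B: triangular load, peak 16: w₀L³/(45EI) = 182/EI
  θ_A0 = 733.3/EI,  θ_B0 = 592/EI
Flexibility coefficients: a unit moment at one end gives L/(3EI) there and L/(6EI) at the far end, so f₁₁ = f₂₂ = 2.667/EI and f₁₂ = f₂₁ = 1.333/EI.
Compatibility — zero rotation at each built-in end:
  2.667 M_A + 1.333 M_B = 733.3
  1.333 M_A + 2.667 M_B = 592
Solving the pair gives M_A = 218.6 kN·m and M_B = 112.7 kN·m (hogging).

M_A = 218.6 kN·m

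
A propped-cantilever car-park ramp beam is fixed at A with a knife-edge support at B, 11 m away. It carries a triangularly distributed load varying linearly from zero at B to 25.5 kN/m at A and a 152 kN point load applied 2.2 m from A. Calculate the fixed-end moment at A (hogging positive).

M_A = 446.5 kN·m

Choose R_B as the redundant. The primary structure is the cantilever fixed at A.
Primary-structure tip deflection at B by superposition:
  triangular load, peak 25.5 at the fixed end: w₀L⁴/(30EI) = 12445/EI
  point load 152 at a = 2.2: Pa²(3L − a)/(6EI) = 3776/EI
  δ_0 = 16221/EI
Tip deflection under a unit load at B: L³/(3EI) = 443.7/EI.
The prop prevents deflection at B: R_B = δ_0/δ_{BB} = 16221/443.7 = 36.56 kN.
Moment equilibrium about A: M_A = Σ(load moments about A) − R_B·L = 848.6 − 36.56×11 = 446.5 kN·m.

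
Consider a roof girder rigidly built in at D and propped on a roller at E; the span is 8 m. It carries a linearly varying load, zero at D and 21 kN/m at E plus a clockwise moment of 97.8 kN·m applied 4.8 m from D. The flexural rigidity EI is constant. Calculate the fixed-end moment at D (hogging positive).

Choose R_E as the redundant. The primary structure is the cantilever fixed at D.
Deflection at E on the released cantilever, summing each load's contribution:
  triangular load, peak 21 at the free end: 11w₀L⁴/(120EI) = 7885/EI
  clockwise couple 97.8 at a = 4.8: M₀a(2L − a)/(2EI) = 2629/EI
  δ_0 = 10514/EI
Flexibility coefficient — unit upward force at E: δ_{EE} = L³/(3EI) = 170.7/EI.
The prop prevents deflection at E: R_E = δ_0/δ_{EE} = 10514/170.7 = 61.6 kN.
Moment equilibrium about D: M_D = Σ(load moments about D) − R_E·L = 545.8 − 61.6×8 = 52.97 kN·m.

M_D = 52.97 kN·m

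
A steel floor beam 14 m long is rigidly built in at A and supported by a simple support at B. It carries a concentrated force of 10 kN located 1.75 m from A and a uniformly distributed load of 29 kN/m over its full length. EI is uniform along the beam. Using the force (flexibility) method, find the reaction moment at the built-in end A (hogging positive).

M_A = 724.9 kN·m

Take the reaction at B as the redundant and release it; the primary structure is a cantilever fixed at A.
Deflection at B on the released cantilever, summing each load's contribution:
  point load 10 at a = 1.75: Pa²(3L − a)/(6EI) = 205.4/EI
  UDL 29: wL⁴/(8EI) = 139258/EI
  δ_0 = 139463/EI
Tip deflection under a unit load at B: L³/(3EI) = 914.7/EI.
Compatibility at B: δ_0 − R_B·δ_{BB} = 0, so R_B = 139463/914.7 = 152.5 kN.
Moment equilibrium about A: M_A = Σ(load moments about A) − R_B·L = 2860 − 152.5×14 = 724.9 kN·m.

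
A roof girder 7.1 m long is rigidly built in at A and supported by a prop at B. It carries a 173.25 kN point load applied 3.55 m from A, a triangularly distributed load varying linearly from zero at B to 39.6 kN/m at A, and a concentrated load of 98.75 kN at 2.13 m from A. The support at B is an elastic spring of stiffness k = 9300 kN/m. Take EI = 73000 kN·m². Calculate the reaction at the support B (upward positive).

Take the reaction at B as the redundant and release it; the primary structure is a cantilever fixed at A.
Deflection at B on the released cantilever, summing each load's contribution:
  point load 173.25 at a = 3.55: Pa²(3L − a)/(6EI) = 6459/EI
  triangular load, peak 39.6 at the fixed end: w₀L⁴/(30EI) = 3354/EI
  point load 98.75 at a = 2.13: Pa²(3L − a)/(6EI) = 1431/EI
  δ_0 = 11245/EI
Tip deflection under a unit load at B: L³/(3EI) = 119.3/EI.
With EI = 73000 kN·m²: δ_0 = 0.15404 m and δ_{BB} = 0.001634 m/kN.
Compatibility — the spring shortens by R_B/k under the reaction it provides: δ_0 − R_B·δ_{BB} = R_B/k. With 1/k = 0.000108 m/kN, R_B = δ_0 / (δ_{BB} + 1/k) = 0.15404 / (0.001634 + 0.000108) = 88.44 kN.

R_B = 88.44 kN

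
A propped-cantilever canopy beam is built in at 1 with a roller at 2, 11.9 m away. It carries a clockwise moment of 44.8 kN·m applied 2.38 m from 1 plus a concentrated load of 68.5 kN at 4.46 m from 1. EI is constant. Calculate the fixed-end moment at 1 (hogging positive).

M_1 = 175.8 kN·m

Take the reaction at 2 as the redundant and release it; the primary structure is a cantilever fixed at 1.
Downward deflection at the released point 2 due to the loads:
  clockwise couple 44.8 at a = 2.38: M₀a(2L − a)/(2EI) = 1142/EI
  point load 68.5 at a = 4.46: Pa²(3L − a)/(6EI) = 7094/EI
  δ_0 = 8236/EI
Flexibility coefficient — unit upward force at 2: δ_{22} = L³/(3EI) = 561.7/EI.
Compatibility at 2: δ_0 − R_2·δ_{22} = 0, so R_2 = 8236/561.7 = 14.66 kN.
Moment equilibrium about 1: M_1 = Σ(load moments about 1) − R_2·L = 350.3 − 14.66×11.9 = 175.8 kN·m.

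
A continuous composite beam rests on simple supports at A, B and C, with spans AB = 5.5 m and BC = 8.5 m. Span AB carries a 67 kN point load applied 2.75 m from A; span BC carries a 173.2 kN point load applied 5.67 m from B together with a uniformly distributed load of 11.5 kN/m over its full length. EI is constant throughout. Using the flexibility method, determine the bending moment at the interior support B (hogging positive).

Release continuity at B by inserting a hinge; the redundant is the internal moment M_B. The primary structure is two simply-supported spans AB and BC.
End slopes at the hinge B, treating each span as simply supported:
  span AB: point load 67 at a = 2.75: Pab(L + a)/(6LEI) = 126.7/EI
  span BC: point load 173.2 at a = 5.67: Pab(L + b)/(6LEI) = 617.4/EI
  span BC: UDL 11.5: wL³/(24EI) = 294.3/EI
  relative rotation θ_0 = (126.7 + 911.7)/EI = 1038/EI
A unit hogging moment at B produces rotation L₁/(3EI) + L₂/(3EI) = 4.667/EI.
Slope continuity at B: θ_0 = M_B·4.667/EI, so M_B = 1038/4.667 = 222.5 kN·m (hogging).

M_B = 222.5 kN·m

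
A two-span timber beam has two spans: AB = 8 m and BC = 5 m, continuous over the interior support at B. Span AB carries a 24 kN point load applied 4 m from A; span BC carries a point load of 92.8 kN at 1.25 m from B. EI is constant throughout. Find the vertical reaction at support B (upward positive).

R_B = 98.32 kN

Take M_B as the redundant. Released structure: two simple spans AB and BC with a hinge at B.
End slopes at the hinge B, treating each span as simply supported:
  span AB: point load 24 at a = 4: Pab(L + a)/(6LEI) = 96/EI
  span BC: point load 92.8 at a = 1.25: Pab(L + b)/(6LEI) = 126.9/EI
  relative rotation θ_0 = (96 + 126.9)/EI = 222.9/EI
A unit hogging moment at B produces rotation L₁/(3EI) + L₂/(3EI) = 4.333/EI.
Slope continuity at B: θ_0 = M_B·4.333/EI, so M_B = 222.9/4.333 = 51.43 kN·m (hogging).
Span AB, ΣM about A with M_B applied at B: R_B^{AB}·8 = 96 + 51.43, so R_B^{AB} = 18.43 kN and R_A = 24 − 18.43 = 5.571 kN.
Span BC, ΣM about C: R_B^{BC}·5 = 348 + 51.43, so R_B^{BC} = 79.89 kN and R_C = 92.8 − 79.89 = 12.91 kN.
R_B = 18.43 + 79.89 = 98.32 kN.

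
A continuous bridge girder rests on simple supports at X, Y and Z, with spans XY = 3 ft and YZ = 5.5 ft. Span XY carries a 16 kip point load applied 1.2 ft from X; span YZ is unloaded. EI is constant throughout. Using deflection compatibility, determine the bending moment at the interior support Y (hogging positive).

M_Y = 2.846 kip·ft

Take M_Y as the redundant. Released structure: two simple spans XY and YZ with a hinge at Y.
Discontinuity in slope at Y on the released structure — sum the simple-span end rotations:
  span XY: point load 16 at a = 1.2: Pab(L + a)/(6LEI) = 8.064/EI
  relative rotation θ_0 = (8.064 + 0)/EI = 8.064/EI
A unit hogging moment at Y produces rotation L₁/(3EI) + L₂/(3EI) = 2.833/EI.
Slope continuity at Y: θ_0 = M_Y·2.833/EI, so M_Y = 8.064/2.833 = 2.846 kip·ft (hogging).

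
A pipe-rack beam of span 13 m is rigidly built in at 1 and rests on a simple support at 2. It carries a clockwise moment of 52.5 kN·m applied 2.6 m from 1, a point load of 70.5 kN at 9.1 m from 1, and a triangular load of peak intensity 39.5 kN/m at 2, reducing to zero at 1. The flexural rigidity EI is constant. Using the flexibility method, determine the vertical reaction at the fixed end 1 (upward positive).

R_1 = 144.1 kN

Remove the prop at 2; the released (primary) structure is a cantilever built in at 1.
Primary-structure tip deflection at 2 by superposition:
  clockwise couple 52.5 at a = 2.6: M₀a(2L − a)/(2EI) = 1597/EI
  point load 70.5 at a = 9.1: Pa²(3L − a)/(6EI) = 29093/EI
  triangular load, peak 39.5 at the free end: 11w₀L⁴/(120EI) = 103415/EI
  δ_0 = 134105/EI
Flexibility coefficient — unit upward force at 2: δ_{22} = L³/(3EI) = 732.3/EI.
Compatibility at 2: δ_0 − R_2·δ_{22} = 0, so R_2 = 134105/732.3 = 183.1 kN.
Vertical equilibrium: R_1 = ΣP − R_2 = 327.2 − 183.1 = 144.1 kN.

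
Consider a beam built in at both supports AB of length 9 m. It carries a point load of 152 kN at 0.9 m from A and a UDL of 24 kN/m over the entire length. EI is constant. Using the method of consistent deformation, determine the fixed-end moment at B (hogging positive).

M_B = 174.3 kN·m

Take the two fixed-end moments M_A, M_B as redundants; the released structure is the simple span AB.
On the primary (simply-supported) span, the end slopes from the loading are:
  at A: point load 152 at a = 0.9: Pab(L + b)/(6LEI) = 350.9/EI
  at B: point load 152 at a = 0.9: Pab(L + a)/(6LEI) = 203.1/EI
  at A: UDL 24: wL³/(24EI) = 729/EI
  at B: UDL 24: wL³/(24EI) = 729/EI
  θ_A0 = 1080/EI,  θ_B0 = 932.1/EI
Flexibility coefficients: a unit moment at one end gives L/(3EI) there and L/(6EI) at the far end, so f₁₁ = f₂₂ = 3/EI and f₁₂ = f₂₁ = 1.5/EI.
Compatibility — zero rotation at each built-in end:
  3 M_A + 1.5 M_B = 1080
  1.5 M_A + 3 M_B = 932.1
Solving the pair gives M_A = 272.8 kN·m and M_B = 174.3 kN·m (hogging).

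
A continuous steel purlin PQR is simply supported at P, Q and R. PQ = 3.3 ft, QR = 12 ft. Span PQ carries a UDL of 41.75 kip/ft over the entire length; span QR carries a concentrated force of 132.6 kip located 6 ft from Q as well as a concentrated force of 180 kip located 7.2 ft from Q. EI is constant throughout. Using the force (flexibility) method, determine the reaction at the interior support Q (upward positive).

R_Q = 412.3 kip

Take M_Q as the redundant. Released structure: two simple spans PQ and QR with a hinge at Q.
Discontinuity in slope at Q on the released structure — sum the simple-span end rotations:
  span PQ: UDL 41.75: wL³/(24EI) = 62.52/EI
  span QR: point load 132.6 at a = 6: Pab(L + b)/(6LEI) = 1193/EI
  span QR: point load 180 at a = 7.2: Pab(L + b)/(6LEI) = 1452/EI
  relative rotation θ_0 = (62.52 + 2645)/EI = 2707/EI
A unit hogging moment at Q produces rotation L₁/(3EI) + L₂/(3EI) = 5.1/EI.
Slope continuity at Q: θ_0 = M_Q·5.1/EI, so M_Q = 2707/5.1 = 530.9 kip·ft (hogging).
Span PQ, ΣM about P with M_Q applied at Q: R_Q^{PQ}·3.3 = 227.3 + 530.9, so R_Q^{PQ} = 229.8 kip and R_P = 137.8 − 229.8 = -91.98 kip.
Span QR, ΣM about R: R_Q^{QR}·12 = 1660 + 530.9, so R_Q^{QR} = 182.5 kip and R_R = 312.6 − 182.5 = 130.1 kip.
R_Q = 229.8 + 182.5 = 412.3 kip.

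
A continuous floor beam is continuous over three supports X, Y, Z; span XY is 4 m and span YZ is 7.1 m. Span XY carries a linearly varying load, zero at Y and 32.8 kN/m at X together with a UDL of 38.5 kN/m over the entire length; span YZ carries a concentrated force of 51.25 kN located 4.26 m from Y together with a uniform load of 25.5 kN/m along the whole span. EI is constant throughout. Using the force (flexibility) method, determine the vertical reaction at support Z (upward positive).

Release continuity at Y by inserting a hinge; the redundant is the internal moment M_Y. The primary structure is two simply-supported spans XY and YZ.
Discontinuity in slope at Y on the released structure — sum the simple-span end rotations:
  span XY: triangular load, peak 32.8: 7w₀L³/(360EI) = 40.82/EI
  span XY: UDL 38.5: wL³/(24EI) = 102.7/EI
  span YZ: point load 51.25 at a = 4.26: Pab(L + b)/(6LEI) = 144.7/EI
  span YZ: UDL 25.5: wL³/(24EI) = 380.3/EI
  relative rotation θ_0 = (143.5 + 525)/EI = 668.4/EI
A unit hogging moment at Y produces rotation L₁/(3EI) + L₂/(3EI) = 3.7/EI.
Compatibility: M_Y·(L₁+L₂)/(3EI) = θ_0, giving M_Y = 180.7 kN·m (hogging).
Span YZ, ΣM about Z: R_Y^{YZ}·7.1 = 788.3 + 180.7, so R_Y^{YZ} = 136.5 kN and R_Z = 232.3 − 136.5 = 95.83 kN.

R_Z = 95.83 kN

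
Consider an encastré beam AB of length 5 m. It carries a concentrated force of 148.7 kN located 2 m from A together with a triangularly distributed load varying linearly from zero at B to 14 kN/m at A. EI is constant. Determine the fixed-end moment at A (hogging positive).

M_A = 124.6 kN·m

Release both end moments; the primary structure is a simply-supported span AB with redundants M_A and M_B.
Simple-span end rotations at A and B under the given loads:
  at A: point load 148.7 at a = 2: Pab(L + b)/(6LEI) = 237.9/EI
  at B: point load 148.7 at a = 2: Pab(L + a)/(6LEI) = 208.2/EI
  at A: triangular load, peak 14: w₀L³/(45EI) = 38.89/EI
  at B: triangular load, peak 14: 7w₀L³/(360EI) = 34.03/EI
  θ_A0 = 276.8/EI,  θ_B0 = 242.2/EI
Flexibility coefficients: a unit moment at one end gives L/(3EI) there and L/(6EI) at the far end, so f₁₁ = f₂₂ = 1.667/EI and f₁₂ = f₂₁ = 0.8333/EI.
Compatibility — zero rotation at each built-in end:
  1.667 M_A + 0.8333 M_B = 276.8
  0.8333 M_A + 1.667 M_B = 242.2
Solving the pair gives M_A = 124.6 kN·m and M_B = 83.04 kN·m (hogging).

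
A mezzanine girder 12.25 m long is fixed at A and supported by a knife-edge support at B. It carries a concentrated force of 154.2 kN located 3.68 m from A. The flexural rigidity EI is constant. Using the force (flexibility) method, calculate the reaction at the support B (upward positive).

Remove the prop at B; the released (primary) structure is a cantilever built in at A.
Free-end deflection of the primary structure under the applied loading (downward +):
  point load 154.2 at a = 3.68: Pa²(3L − a)/(6EI) = 11510/EI
Tip deflection under a unit load at B: L³/(3EI) = 612.8/EI.
The prop prevents deflection at B: R_B = δ_0/δ_{BB} = 11510/612.8 = 18.78 kN.

R_B = 18.78 kN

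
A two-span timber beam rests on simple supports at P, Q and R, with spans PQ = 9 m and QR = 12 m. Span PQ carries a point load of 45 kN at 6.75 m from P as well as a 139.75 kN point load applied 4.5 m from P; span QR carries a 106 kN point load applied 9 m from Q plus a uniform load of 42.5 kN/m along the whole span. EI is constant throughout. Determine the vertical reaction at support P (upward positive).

Release continuity at Q by inserting a hinge; the redundant is the internal moment M_Q. The primary structure is two simply-supported spans PQ and QR.
End slopes at the hinge Q, treating each span as simply supported:
  span PQ: point load 45 at a = 6.75: Pab(L + a)/(6LEI) = 199.3/EI
  span PQ: point load 139.75 at a = 4.5: Pab(L + a)/(6LEI) = 707.5/EI
  span QR: point load 106 at a = 9: Pab(L + b)/(6LEI) = 596.2/EI
  span QR: UDL 42.5: wL³/(24EI) = 3060/EI
  relative rotation θ_0 = (906.8 + 3656)/EI = 4563/EI
A unit hogging moment at Q produces rotation L₁/(3EI) + L₂/(3EI) = 7/EI.
Compatibility: M_Q·(L₁+L₂)/(3EI) = θ_0, giving M_Q = 651.9 kN·m (hogging).
Span PQ, ΣM about P with M_Q applied at Q: R_Q^{PQ}·9 = 932.6 + 651.9, so R_Q^{PQ} = 176.1 kN and R_P = 184.8 − 176.1 = 8.695 kN.

R_P = 8.695 kN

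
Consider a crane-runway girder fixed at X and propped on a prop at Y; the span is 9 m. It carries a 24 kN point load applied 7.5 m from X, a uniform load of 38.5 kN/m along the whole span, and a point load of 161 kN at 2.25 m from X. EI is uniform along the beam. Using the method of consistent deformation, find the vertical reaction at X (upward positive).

Take the reaction at Y as the redundant and release it; the primary structure is a cantilever fixed at X.
Primary-structure tip deflection at Y by superposition:
  point load 24 at a = 7.5: Pa²(3L − a)/(6EI) = 4388/EI
  UDL 38.5: wL⁴/(8EI) = 31575/EI
  point load 161 at a = 2.25: Pa²(3L − a)/(6EI) = 3362/EI
  δ_0 = 39324/EI
Tip deflection under a unit load at Y: L³/(3EI) = 243/EI.
Compatibility at Y: δ_0 − R_Y·δ_{YY} = 0, so R_Y = 39324/243 = 161.8 kN.
Vertical equilibrium: R_X = ΣP − R_Y = 531.5 − 161.8 = 369.7 kN.

R_X = 369.7 kN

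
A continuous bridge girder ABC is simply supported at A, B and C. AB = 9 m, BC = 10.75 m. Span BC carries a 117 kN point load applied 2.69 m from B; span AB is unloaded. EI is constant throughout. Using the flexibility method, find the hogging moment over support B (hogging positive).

M_B = 112.4 kN·m

Insert a hinge at B; M_B is the redundant, and each span becomes simply supported.
Discontinuity in slope at B on the released structure — sum the simple-span end rotations:
  span BC: point load 117 at a = 2.69: Pab(L + b)/(6LEI) = 739.8/EI
  relative rotation θ_0 = (0 + 739.8)/EI = 739.8/EI
A unit hogging moment at B produces rotation L₁/(3EI) + L₂/(3EI) = 6.583/EI.
Compatibility: M_B·(L₁+L₂)/(3EI) = θ_0, giving M_B = 112.4 kN·m (hogging).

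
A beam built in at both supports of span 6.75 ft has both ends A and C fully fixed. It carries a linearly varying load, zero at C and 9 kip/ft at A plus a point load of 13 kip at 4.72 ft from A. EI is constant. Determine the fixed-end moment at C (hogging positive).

Take the two fixed-end moments M_A, M_C as redundants; the released structure is the simple span AC.
On the primary (simply-supported) span, the end slopes from the loading are:
  at A: triangular load, peak 9: w₀L³/(45EI) = 61.51/EI
  at C: triangular load, peak 9: 7w₀L³/(360EI) = 53.82/EI
  at A: point load 13 at a = 4.72: Pab(L + b)/(6LEI) = 27/EI
  at C: point load 13 at a = 4.72: Pab(L + a)/(6LEI) = 35.28/EI
  θ_A0 = 88.51/EI,  θ_C0 = 89.1/EI
Flexibility coefficients: a unit moment at one end gives L/(3EI) there and L/(6EI) at the far end, so f₁₁ = f₂₂ = 2.25/EI and f₁₂ = f₂₁ = 1.125/EI.
Compatibility — zero rotation at each built-in end:
  2.25 M_A + 1.125 M_C = 88.51
  1.125 M_A + 2.25 M_C = 89.1
Solving the pair gives M_A = 26.05 kip·ft and M_C = 26.57 kip·ft (hogging).

M_C = 26.57 kip·ft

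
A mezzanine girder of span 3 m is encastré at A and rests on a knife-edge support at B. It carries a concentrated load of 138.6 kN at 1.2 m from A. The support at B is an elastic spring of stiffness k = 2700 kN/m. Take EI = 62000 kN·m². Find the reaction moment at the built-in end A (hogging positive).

M_A = 142 kN·m

Release the roller at B. Primary structure: cantilever fixed at A.
Deflection at B on the released cantilever, summing each load's contribution:
  point load 138.6 at a = 1.2: Pa²(3L − a)/(6EI) = 259.5/EI
Tip deflection under a unit load at B: L³/(3EI) = 9/EI.
With EI = 62000 kN·m²: δ_0 = 0.004185 m and δ_{BB} = 0.000145 m/kN.
Compatibility — the spring shortens by R_B/k under the reaction it provides: δ_0 − R_B·δ_{BB} = R_B/k. With 1/k = 0.00037 m/kN, R_B = δ_0 / (δ_{BB} + 1/k) = 0.004185 / (0.000145 + 0.00037) = 8.117 kN.
Moment equilibrium about A: M_A = Σ(load moments about A) − R_B·L = 166.3 − 8.117×3 = 142 kN·m.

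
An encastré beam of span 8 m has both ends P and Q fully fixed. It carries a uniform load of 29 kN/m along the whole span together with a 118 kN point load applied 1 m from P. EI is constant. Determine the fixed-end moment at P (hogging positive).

Release both end moments; the primary structure is a simply-supported span PQ with redundants M_P and M_Q.
Simple-span end rotations at P and Q under the given loads:
  at P: UDL 29: wL³/(24EI) = 618.7/EI
  at Q: UDL 29: wL³/(24EI) = 618.7/EI
  at P: point load 118 at a = 1: Pab(L + b)/(6LEI) = 258.1/EI
  at Q: point load 118 at a = 1: Pab(L + a)/(6LEI) = 154.9/EI
  θ_P0 = 876.8/EI,  θ_Q0 = 773.5/EI
Flexibility coefficients: a unit moment at one end gives L/(3EI) there and L/(6EI) at the far end, so f₁₁ = f₂₂ = 2.667/EI and f₁₂ = f₂₁ = 1.333/EI.
Compatibility — zero rotation at each built-in end:
  2.667 M_P + 1.333 M_Q = 876.8
  1.333 M_P + 2.667 M_Q = 773.5
Solving the pair gives M_P = 245 kN·m and M_Q = 167.6 kN·m (hogging).

M_P = 245 kN·m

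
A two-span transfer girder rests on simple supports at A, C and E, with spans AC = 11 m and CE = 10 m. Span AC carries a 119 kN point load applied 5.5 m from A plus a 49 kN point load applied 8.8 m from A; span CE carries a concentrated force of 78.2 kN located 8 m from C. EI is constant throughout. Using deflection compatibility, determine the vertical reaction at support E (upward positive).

Release continuity at C by inserting a hinge; the redundant is the internal moment M_C. The primary structure is two simply-supported spans AC and CE.
Rotations at C on the released spans (each span's end-slope, ×1/EI):
  span AC: point load 119 at a = 5.5: Pab(L + a)/(6LEI) = 899.9/EI
  span AC: point load 49 at a = 8.8: Pab(L + a)/(6LEI) = 284.6/EI
  span CE: point load 78.2 at a = 8: Pab(L + b)/(6LEI) = 250.2/EI
  relative rotation θ_0 = (1185 + 250.2)/EI = 1435/EI
A unit hogging moment at C produces rotation L₁/(3EI) + L₂/(3EI) = 7/EI.
Slope continuity at C: θ_0 = M_C·7/EI, so M_C = 1435/7 = 205 kN·m (hogging).
Span CE, ΣM about E: R_C^{CE}·10 = 156.4 + 205, so R_C^{CE} = 36.14 kN and R_E = 78.2 − 36.14 = 42.06 kN.

R_E = 42.06 kN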